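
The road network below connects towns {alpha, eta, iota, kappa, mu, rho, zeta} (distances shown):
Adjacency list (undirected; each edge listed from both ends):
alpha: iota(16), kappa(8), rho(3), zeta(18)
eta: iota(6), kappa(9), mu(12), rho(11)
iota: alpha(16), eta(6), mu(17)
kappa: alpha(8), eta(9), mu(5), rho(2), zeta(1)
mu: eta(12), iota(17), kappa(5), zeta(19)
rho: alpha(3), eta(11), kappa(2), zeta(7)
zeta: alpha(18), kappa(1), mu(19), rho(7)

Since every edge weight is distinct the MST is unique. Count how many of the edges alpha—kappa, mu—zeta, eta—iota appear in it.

Kruskal's algorithm — process edges by increasing weight (ties by edge label):
kappa—zeta (1): add. Components now {iota} {kappa,zeta} {rho} {mu} {eta} {alpha}
kappa—rho (2): add. Components now {iota} {kappa,rho,zeta} {mu} {eta} {alpha}
alpha—rho (3): add. Components now {iota} {alpha,kappa,rho,zeta} {mu} {eta}
kappa—mu (5): add. Components now {iota} {alpha,kappa,mu,rho,zeta} {eta}
eta—iota (6): add. Components now {eta,iota} {alpha,kappa,mu,rho,zeta}
rho—zeta (7): skip — zeta and rho already connected.
alpha—kappa (8): skip — kappa and alpha already connected.
eta—kappa (9): add. Components now {alpha,eta,iota,kappa,mu,rho,zeta}
MST edge set: {kappa—zeta, kappa—rho, alpha—rho, kappa—mu, eta—iota, eta—kappa}.
Of the listed edges, {eta—iota} are in the MST → 1.

1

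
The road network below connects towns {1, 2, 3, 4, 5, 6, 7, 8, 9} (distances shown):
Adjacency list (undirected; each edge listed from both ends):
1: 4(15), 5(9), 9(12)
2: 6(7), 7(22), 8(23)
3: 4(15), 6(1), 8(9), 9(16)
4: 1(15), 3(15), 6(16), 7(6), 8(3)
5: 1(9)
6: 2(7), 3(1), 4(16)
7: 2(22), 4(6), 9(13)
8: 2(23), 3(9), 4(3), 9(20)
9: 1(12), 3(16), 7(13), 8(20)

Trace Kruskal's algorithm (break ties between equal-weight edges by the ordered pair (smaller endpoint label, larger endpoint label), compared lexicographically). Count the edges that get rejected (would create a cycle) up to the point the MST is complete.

0

Kruskal's algorithm — process edges by increasing weight (ties by edge label):
3–6 (1): add — endpoints in different components.
4–8 (3): add — endpoints in different components.
4–7 (6): add — endpoints in different components.
2–6 (7): add — endpoints in different components.
1–5 (9): add — endpoints in different components.
3–8 (9): add — endpoints in different components.
1–9 (12): add — endpoints in different components.
7–9 (13): add — endpoints in different components.
Edges rejected before the tree was complete: 0.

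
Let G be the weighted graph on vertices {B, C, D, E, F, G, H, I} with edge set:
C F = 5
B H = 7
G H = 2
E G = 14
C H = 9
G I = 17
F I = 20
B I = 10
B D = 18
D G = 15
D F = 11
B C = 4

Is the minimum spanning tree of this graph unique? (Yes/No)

Kruskal: consider edges lightest-first.
G H (2): add — endpoints in different components.
B C (4): add — endpoints in different components.
C F (5): add — endpoints in different components.
B H (7): add — endpoints in different components.
C H (9): skip — C and H already connected.
B I (10): add — endpoints in different components.
D F (11): add — endpoints in different components.
E G (14): add — endpoints in different components.
Every non-tree edge has weight strictly greater than the heaviest edge on the tree path between its endpoints, so the MST is unique.

Yes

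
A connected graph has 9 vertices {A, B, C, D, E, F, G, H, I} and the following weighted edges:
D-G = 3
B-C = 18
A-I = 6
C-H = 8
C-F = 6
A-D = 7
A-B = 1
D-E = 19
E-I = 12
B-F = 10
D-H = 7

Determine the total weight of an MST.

50

Kruskal: consider edges lightest-first.
A-B (1): add — endpoints in different components.
D-G (3): add — endpoints in different components.
A-I (6): add — endpoints in different components.
C-F (6): add — endpoints in different components.
A-D (7): add — endpoints in different components.
D-H (7): add — endpoints in different components.
C-H (8): add — endpoints in different components.
B-F (10): skip — B and F already connected.
E-I (12): add — endpoints in different components.
MST edges: A-B, D-G, A-I, C-F, A-D, D-H, C-H, E-I; total weight 1+3+6+6+7+7+8+12 = 50.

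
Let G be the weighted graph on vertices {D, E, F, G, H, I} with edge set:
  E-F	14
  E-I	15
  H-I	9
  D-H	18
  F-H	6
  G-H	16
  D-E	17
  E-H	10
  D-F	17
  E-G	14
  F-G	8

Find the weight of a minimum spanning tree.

50

Sort edges by weight, then run Kruskal:
F-H (6): add — endpoints in different components.
F-G (8): add — endpoints in different components.
H-I (9): add — endpoints in different components.
E-H (10): add — endpoints in different components.
E-F (14): skip — E and F already connected.
E-G (14): skip — E and G already connected.
E-I (15): skip — E and I already connected.
G-H (16): skip — G and H already connected.
D-E (17): add — endpoints in different components.
MST edges: F-H, F-G, H-I, E-H, D-E; total weight 6+8+9+10+17 = 50.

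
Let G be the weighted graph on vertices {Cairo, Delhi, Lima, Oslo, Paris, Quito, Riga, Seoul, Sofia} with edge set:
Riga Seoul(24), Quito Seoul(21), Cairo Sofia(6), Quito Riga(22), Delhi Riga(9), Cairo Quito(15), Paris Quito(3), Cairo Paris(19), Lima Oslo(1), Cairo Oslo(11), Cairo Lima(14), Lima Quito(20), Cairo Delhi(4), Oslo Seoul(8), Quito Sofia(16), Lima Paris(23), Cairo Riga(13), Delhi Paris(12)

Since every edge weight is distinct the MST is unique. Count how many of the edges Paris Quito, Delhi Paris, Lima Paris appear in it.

2

Kruskal: consider edges lightest-first.
Lima Oslo (1): add — endpoints in different components.
Paris Quito (3): add — endpoints in different components.
Cairo Delhi (4): add — endpoints in different components.
Cairo Sofia (6): add — endpoints in different components.
Oslo Seoul (8): add — endpoints in different components.
Delhi Riga (9): add — endpoints in different components.
Cairo Oslo (11): add — endpoints in different components.
Delhi Paris (12): add — endpoints in different components.
MST edge set: {Lima Oslo, Paris Quito, Cairo Delhi, Cairo Sofia, Oslo Seoul, Delhi Riga, Cairo Oslo, Delhi Paris}.
Of the listed edges, {Paris Quito, Delhi Paris} are in the MST → 2.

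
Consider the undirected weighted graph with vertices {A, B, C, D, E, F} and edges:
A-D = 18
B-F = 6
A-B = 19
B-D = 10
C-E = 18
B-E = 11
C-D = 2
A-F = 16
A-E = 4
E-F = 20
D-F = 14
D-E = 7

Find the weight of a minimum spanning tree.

29

Grow the tree from A using Prim:
Step 1: frontier [A-E 4, A-F 16, A-D 18, A-B 19] → take A-E (4); add E.
Step 2: frontier [A-F 16, A-D 18, A-B 19, D-E 7, B-E 11, C-E 18, E-F 20] → take D-E (7); add D.
Step 3: frontier [A-F 16, A-B 19, C-D 2, B-D 10, D-F 14, B-E 11, C-E 18, E-F 20] → take C-D (2); add C.
Step 4: frontier [A-F 16, A-B 19, B-D 10, D-F 14, B-E 11, E-F 20] → take B-D (10); add B.
Step 5: frontier [A-F 16, B-F 6, D-F 14, E-F 20] → take B-F (6); add F.
MST edges: A-E, D-E, C-D, B-D, B-F; total weight 4+7+2+10+6 = 29.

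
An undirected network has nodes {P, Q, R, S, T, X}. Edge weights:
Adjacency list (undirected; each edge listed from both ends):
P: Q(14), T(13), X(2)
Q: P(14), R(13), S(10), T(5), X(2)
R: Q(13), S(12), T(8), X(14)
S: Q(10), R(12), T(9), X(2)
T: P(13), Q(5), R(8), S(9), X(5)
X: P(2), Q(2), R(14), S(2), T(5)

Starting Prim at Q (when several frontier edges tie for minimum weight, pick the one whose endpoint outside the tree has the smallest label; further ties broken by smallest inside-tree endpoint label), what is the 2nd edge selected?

P-X

Prim's algorithm from Q:
Step 1: cheapest edge leaving the tree is Q–X (2); add X.
Step 2: cheapest edge leaving the tree is P–X (2); add P.
Step 3: cheapest edge leaving the tree is S–X (2); add S.
Step 4: cheapest edge leaving the tree is Q–T (5); add T.
Step 5: cheapest edge leaving the tree is R–T (8); add R.
The 2nd edge added is P–X.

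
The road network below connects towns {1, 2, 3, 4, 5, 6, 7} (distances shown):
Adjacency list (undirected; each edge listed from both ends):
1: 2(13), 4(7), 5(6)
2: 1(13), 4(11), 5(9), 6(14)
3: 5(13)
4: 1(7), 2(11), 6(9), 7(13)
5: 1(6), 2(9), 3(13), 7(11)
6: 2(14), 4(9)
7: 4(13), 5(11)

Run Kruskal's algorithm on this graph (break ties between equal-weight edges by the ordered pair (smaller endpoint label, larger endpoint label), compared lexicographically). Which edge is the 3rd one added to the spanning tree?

Sort edges by weight, then run Kruskal:
1-5 (6): add. Components now {1,5} {2} {3} {4} {6} {7}
1-4 (7): add. Components now {1,4,5} {2} {3} {6} {7}
2-5 (9): add. Components now {1,2,4,5} {3} {6} {7}
4-6 (9): add. Components now {1,2,4,5,6} {3} {7}
2-4 (11): skip — 2 and 4 already connected.
5-7 (11): add. Components now {1,2,4,5,6,7} {3}
1-2 (13): skip — 1 and 2 already connected.
3-5 (13): add. Components now {1,2,3,4,5,6,7}
The 3rd edge added is 2-5.

2-5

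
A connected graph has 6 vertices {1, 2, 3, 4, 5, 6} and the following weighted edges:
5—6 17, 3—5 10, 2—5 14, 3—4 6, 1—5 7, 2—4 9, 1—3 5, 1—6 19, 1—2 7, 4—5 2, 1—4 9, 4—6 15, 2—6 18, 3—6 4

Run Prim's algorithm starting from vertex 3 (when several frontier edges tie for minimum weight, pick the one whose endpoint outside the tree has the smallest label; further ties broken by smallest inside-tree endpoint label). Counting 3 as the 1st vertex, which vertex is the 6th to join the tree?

2

Grow the tree from 3 using Prim:
Step 1: frontier [3—6 4, 1—3 5, 3—4 6, 3—5 10] → take 3—6 (4); add 6.
Step 2: frontier [1—3 5, 3—4 6, 3—5 10, 4—6 15, 5—6 17, 2—6 18, 1—6 19] → take 1—3 (5); add 1.
Step 3: frontier [1—2 7, 1—5 7, 1—4 9, 3—4 6, 3—5 10, 4—6 15, 5—6 17, 2—6 18] → take 3—4 (6); add 4.
Step 4: frontier [1—2 7, 1—5 7, 3—5 10, 4—5 2, 2—4 9, 5—6 17, 2—6 18] → take 4—5 (2); add 5.
Step 5: frontier [1—2 7, 2—4 9, 2—5 14, 2—6 18] → take 1—2 (7); add 2.
Vertex order: 3, 6, 1, 4, 5, 2. The 6th vertex is 2.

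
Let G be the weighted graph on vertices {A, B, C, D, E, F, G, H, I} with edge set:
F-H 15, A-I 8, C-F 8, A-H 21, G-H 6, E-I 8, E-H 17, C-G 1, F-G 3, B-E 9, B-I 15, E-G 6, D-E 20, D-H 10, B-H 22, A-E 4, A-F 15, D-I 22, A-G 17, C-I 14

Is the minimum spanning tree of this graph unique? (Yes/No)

Sort edges by weight, then run Kruskal:
C-G (1): add — endpoints in different components.
F-G (3): add — endpoints in different components.
A-E (4): add — endpoints in different components.
E-G (6): add — endpoints in different components.
G-H (6): add — endpoints in different components.
A-I (8): add — endpoints in different components.
C-F (8): skip — C and F already connected.
E-I (8): skip — E and I already connected.
B-E (9): add — endpoints in different components.
D-H (10): add — endpoints in different components.
Non-tree edge E-I has weight 8, equal to the heaviest edge on its tree cycle — swapping gives another MST of the same weight. Not unique.

No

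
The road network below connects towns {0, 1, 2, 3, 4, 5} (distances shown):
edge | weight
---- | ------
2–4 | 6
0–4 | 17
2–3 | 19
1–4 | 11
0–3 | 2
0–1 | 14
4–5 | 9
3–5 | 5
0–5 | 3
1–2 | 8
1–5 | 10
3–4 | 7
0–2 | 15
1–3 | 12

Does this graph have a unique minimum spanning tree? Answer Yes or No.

Sort edges by weight, then run Kruskal:
0–3 (2): add — endpoints in different components.
0–5 (3): add — endpoints in different components.
3–5 (5): skip — 3 and 5 already connected.
2–4 (6): add — endpoints in different components.
3–4 (7): add — endpoints in different components.
1–2 (8): add — endpoints in different components.
Every non-tree edge has weight strictly greater than the heaviest edge on the tree path between its endpoints, so the MST is unique.

Yes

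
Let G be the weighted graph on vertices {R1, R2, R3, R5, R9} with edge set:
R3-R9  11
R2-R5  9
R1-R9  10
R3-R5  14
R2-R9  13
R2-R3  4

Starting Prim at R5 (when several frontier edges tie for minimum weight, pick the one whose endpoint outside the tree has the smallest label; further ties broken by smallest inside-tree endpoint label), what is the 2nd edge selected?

Prim's algorithm from R5:
Step 1: cheapest edge leaving the tree is R2-R5 (9); add R2.
Step 2: cheapest edge leaving the tree is R2-R3 (4); add R3.
Step 3: cheapest edge leaving the tree is R3-R9 (11); add R9.
Step 4: cheapest edge leaving the tree is R1-R9 (10); add R1.
The 2nd edge added is R2-R3.

R2-R3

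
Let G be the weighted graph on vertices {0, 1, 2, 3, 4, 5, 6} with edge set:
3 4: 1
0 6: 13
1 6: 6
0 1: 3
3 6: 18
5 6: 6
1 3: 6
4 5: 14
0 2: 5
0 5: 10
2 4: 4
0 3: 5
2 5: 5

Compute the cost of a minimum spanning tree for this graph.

24

Kruskal: consider edges lightest-first.
3 4 (1): add. Components now {0} {1} {2} {3,4} {5} {6}
0 1 (3): add. Components now {0,1} {2} {3,4} {5} {6}
2 4 (4): add. Components now {0,1} {2,3,4} {5} {6}
0 2 (5): add. Components now {0,1,2,3,4} {5} {6}
0 3 (5): skip — 0 and 3 already connected.
2 5 (5): add. Components now {0,1,2,3,4,5} {6}
1 3 (6): skip — 1 and 3 already connected.
1 6 (6): add. Components now {0,1,2,3,4,5,6}
MST edges: 3 4, 0 1, 2 4, 0 2, 2 5, 1 6; total weight 1+3+4+5+5+6 = 24.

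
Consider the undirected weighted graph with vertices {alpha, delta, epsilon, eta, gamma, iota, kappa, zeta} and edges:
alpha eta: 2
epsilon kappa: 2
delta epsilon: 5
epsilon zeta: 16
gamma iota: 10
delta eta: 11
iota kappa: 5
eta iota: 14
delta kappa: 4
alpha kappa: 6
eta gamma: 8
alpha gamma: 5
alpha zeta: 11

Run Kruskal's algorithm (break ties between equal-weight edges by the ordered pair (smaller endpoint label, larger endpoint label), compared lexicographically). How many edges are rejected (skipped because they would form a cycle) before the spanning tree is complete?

Kruskal's algorithm — process edges by increasing weight (ties by edge label):
alpha eta (2): add — endpoints in different components.
epsilon kappa (2): add — endpoints in different components.
delta kappa (4): add — endpoints in different components.
alpha gamma (5): add — endpoints in different components.
delta epsilon (5): skip — delta and epsilon already connected.
iota kappa (5): add — endpoints in different components.
alpha kappa (6): add — endpoints in different components.
eta gamma (8): skip — eta and gamma already connected.
gamma iota (10): skip — gamma and iota already connected.
alpha zeta (11): add — endpoints in different components.
Edges rejected before the tree was complete: 3.

3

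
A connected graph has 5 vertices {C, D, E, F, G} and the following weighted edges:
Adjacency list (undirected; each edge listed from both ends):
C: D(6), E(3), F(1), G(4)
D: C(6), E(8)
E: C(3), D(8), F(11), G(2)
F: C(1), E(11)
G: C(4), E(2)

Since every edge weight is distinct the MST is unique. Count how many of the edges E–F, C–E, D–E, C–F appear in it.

Kruskal: consider edges lightest-first.
C–F (1): add. Components now {C,F} {D} {E} {G}
E–G (2): add. Components now {C,F} {D} {E,G}
C–E (3): add. Components now {C,E,F,G} {D}
C–G (4): skip — C and G already connected.
C–D (6): add. Components now {C,D,E,F,G}
MST edge set: {C–F, E–G, C–E, C–D}.
Of the listed edges, {C–E, C–F} are in the MST → 2.

2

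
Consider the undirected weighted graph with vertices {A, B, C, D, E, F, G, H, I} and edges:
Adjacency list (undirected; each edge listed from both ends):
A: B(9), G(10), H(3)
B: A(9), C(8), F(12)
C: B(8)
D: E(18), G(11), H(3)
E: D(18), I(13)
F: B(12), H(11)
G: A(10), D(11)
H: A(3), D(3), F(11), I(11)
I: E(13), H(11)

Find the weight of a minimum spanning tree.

Grow the tree from I using Prim:
Step 1: cheapest edge leaving the tree is H-I (11); add H.
Step 2: cheapest edge leaving the tree is A-H (3); add A.
Step 3: cheapest edge leaving the tree is D-H (3); add D.
Step 4: cheapest edge leaving the tree is A-B (9); add B.
Step 5: cheapest edge leaving the tree is B-C (8); add C.
Step 6: cheapest edge leaving the tree is A-G (10); add G.
Step 7: cheapest edge leaving the tree is F-H (11); add F.
Step 8: cheapest edge leaving the tree is E-I (13); add E.
MST edges: H-I, A-H, D-H, A-B, B-C, A-G, F-H, E-I; total weight 11+3+3+9+8+10+11+13 = 68.

68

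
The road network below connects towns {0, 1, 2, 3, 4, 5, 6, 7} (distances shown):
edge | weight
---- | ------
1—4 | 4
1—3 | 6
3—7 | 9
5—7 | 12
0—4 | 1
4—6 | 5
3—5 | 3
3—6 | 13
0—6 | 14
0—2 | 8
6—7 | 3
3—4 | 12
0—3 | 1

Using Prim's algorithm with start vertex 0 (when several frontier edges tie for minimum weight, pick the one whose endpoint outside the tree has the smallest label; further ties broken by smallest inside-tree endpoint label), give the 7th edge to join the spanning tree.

Prim, starting at 0.
Step 1: frontier [0—3 1, 0—4 1, 0—2 8, 0—6 14] → take 0—3 (1); add 3.
Step 2: frontier [0—4 1, 0—2 8, 0—6 14, 3—5 3, 1—3 6, 3—7 9, 3—4 12, 3—6 13] → take 0—4 (1); add 4.
Step 3: frontier [0—2 8, 0—6 14, 3—5 3, 1—3 6, 3—7 9, 3—6 13, 1—4 4, 4—6 5] → take 3—5 (3); add 5.
Step 4: frontier [0—2 8, 0—6 14, 1—3 6, 3—7 9, 3—6 13, 1—4 4, 4—6 5, 5—7 12] → take 1—4 (4); add 1.
Step 5: frontier [0—2 8, 0—6 14, 3—7 9, 3—6 13, 4—6 5, 5—7 12] → take 4—6 (5); add 6.
Step 6: frontier [0—2 8, 3—7 9, 5—7 12, 6—7 3] → take 6—7 (3); add 7.
Step 7: frontier [0—2 8] → take 0—2 (8); add 2.
The 7th edge added is 0—2.

0-2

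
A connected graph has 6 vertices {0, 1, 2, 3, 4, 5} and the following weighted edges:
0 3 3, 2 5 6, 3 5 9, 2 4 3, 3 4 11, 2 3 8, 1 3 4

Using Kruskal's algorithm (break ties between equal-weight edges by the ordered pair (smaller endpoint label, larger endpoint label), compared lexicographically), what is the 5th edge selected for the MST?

2-3

Kruskal's algorithm — process edges by increasing weight (ties by edge label):
0 3 (3): add. Components now {0,3} {1} {2} {4} {5}
2 4 (3): add. Components now {0,3} {1} {2,4} {5}
1 3 (4): add. Components now {0,1,3} {2,4} {5}
2 5 (6): add. Components now {0,1,3} {2,4,5}
2 3 (8): add. Components now {0,1,2,3,4,5}
The 5th edge added is 2 3.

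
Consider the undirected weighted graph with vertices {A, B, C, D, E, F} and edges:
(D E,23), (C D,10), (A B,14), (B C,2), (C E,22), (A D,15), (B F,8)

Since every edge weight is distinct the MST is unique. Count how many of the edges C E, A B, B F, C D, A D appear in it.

4

Sort edges by weight, then run Kruskal:
B C (2): add — endpoints in different components.
B F (8): add — endpoints in different components.
C D (10): add — endpoints in different components.
A B (14): add — endpoints in different components.
A D (15): skip — A and D already connected.
C E (22): add — endpoints in different components.
MST edge set: {B C, B F, C D, A B, C E}.
Of the listed edges, {C E, A B, B F, C D} are in the MST → 4.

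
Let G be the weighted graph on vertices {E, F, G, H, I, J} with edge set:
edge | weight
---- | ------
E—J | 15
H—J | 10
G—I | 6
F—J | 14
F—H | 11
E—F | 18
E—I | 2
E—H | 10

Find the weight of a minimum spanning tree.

Kruskal's algorithm — process edges by increasing weight (ties by edge label):
E—I (2): add. Components now {E,I} {F} {G} {H} {J}
G—I (6): add. Components now {E,G,I} {F} {H} {J}
E—H (10): add. Components now {E,G,H,I} {F} {J}
H—J (10): add. Components now {E,G,H,I,J} {F}
F—H (11): add. Components now {E,F,G,H,I,J}
MST edges: E—I, G—I, E—H, H—J, F—H; total weight 2+6+10+10+11 = 39.

39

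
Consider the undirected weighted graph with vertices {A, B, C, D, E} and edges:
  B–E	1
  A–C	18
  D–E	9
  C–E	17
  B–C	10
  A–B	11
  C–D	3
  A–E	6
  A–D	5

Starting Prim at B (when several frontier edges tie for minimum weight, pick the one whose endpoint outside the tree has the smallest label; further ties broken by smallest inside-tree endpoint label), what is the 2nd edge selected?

A-E

Prim, starting at B.
Step 1: cheapest edge leaving the tree is B–E (1); add E.
Step 2: cheapest edge leaving the tree is A–E (6); add A.
Step 3: cheapest edge leaving the tree is A–D (5); add D.
Step 4: cheapest edge leaving the tree is C–D (3); add C.
The 2nd edge added is A–E.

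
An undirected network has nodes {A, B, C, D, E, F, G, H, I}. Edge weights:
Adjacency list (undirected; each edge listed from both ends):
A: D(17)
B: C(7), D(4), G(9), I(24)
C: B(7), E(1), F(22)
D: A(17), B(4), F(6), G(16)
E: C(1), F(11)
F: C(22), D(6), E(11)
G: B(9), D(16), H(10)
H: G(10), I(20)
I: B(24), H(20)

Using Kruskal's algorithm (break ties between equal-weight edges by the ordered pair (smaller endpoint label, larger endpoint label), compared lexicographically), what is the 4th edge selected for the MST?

B-C

Kruskal: consider edges lightest-first.
C—E (1): add — endpoints in different components.
B—D (4): add — endpoints in different components.
D—F (6): add — endpoints in different components.
B—C (7): add — endpoints in different components.
B—G (9): add — endpoints in different components.
G—H (10): add — endpoints in different components.
E—F (11): skip — E and F already connected.
D—G (16): skip — D and G already connected.
A—D (17): add — endpoints in different components.
H—I (20): add — endpoints in different components.
The 4th edge added is B—C.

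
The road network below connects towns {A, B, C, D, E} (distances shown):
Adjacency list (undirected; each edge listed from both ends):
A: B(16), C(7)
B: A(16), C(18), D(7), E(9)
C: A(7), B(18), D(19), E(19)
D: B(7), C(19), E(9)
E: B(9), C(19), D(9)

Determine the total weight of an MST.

Kruskal's algorithm — process edges by increasing weight (ties by edge label):
A-C (7): add. Components now {A,C} {B} {D} {E}
B-D (7): add. Components now {A,C} {B,D} {E}
B-E (9): add. Components now {A,C} {B,D,E}
D-E (9): skip — D and E already connected.
A-B (16): add. Components now {A,B,C,D,E}
MST edges: A-C, B-D, B-E, A-B; total weight 7+7+9+16 = 39.

39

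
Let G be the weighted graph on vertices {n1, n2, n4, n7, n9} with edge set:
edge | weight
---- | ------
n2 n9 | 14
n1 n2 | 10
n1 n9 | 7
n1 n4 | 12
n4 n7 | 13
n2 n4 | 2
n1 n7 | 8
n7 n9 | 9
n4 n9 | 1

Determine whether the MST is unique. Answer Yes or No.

Yes

Kruskal's algorithm — process edges by increasing weight (ties by edge label):
n4 n9 (1): add — endpoints in different components.
n2 n4 (2): add — endpoints in different components.
n1 n9 (7): add — endpoints in different components.
n1 n7 (8): add — endpoints in different components.
Every non-tree edge has weight strictly greater than the heaviest edge on the tree path between its endpoints, so the MST is unique.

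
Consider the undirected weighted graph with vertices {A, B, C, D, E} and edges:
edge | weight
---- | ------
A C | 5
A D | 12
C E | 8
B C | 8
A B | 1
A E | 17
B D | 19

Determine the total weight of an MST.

26

Prim, starting at D.
Step 1: cheapest edge leaving the tree is A D (12); add A.
Step 2: cheapest edge leaving the tree is A B (1); add B.
Step 3: cheapest edge leaving the tree is A C (5); add C.
Step 4: cheapest edge leaving the tree is C E (8); add E.
MST edges: A D, A B, A C, C E; total weight 12+1+5+8 = 26.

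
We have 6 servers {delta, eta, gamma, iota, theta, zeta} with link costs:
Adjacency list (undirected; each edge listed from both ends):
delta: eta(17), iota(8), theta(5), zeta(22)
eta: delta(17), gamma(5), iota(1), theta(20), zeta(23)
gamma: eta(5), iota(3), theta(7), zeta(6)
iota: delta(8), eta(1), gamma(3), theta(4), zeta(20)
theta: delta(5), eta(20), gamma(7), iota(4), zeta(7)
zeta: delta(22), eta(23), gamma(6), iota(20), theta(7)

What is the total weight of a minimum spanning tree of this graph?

Prim's algorithm from iota:
Step 1: frontier [eta-iota 1, gamma-iota 3, iota-theta 4, delta-iota 8, iota-zeta 20] → take eta-iota (1); add eta.
Step 2: frontier [eta-gamma 5, delta-eta 17, eta-theta 20, eta-zeta 23, gamma-iota 3, iota-theta 4, delta-iota 8, iota-zeta 20] → take gamma-iota (3); add gamma.
Step 3: frontier [delta-eta 17, eta-theta 20, eta-zeta 23, gamma-zeta 6, gamma-theta 7, iota-theta 4, delta-iota 8, iota-zeta 20] → take iota-theta (4); add theta.
Step 4: frontier [delta-eta 17, eta-zeta 23, gamma-zeta 6, delta-iota 8, iota-zeta 20, delta-theta 5, theta-zeta 7] → take delta-theta (5); add delta.
Step 5: frontier [delta-zeta 22, eta-zeta 23, gamma-zeta 6, iota-zeta 20, theta-zeta 7] → take gamma-zeta (6); add zeta.
MST edges: eta-iota, gamma-iota, iota-theta, delta-theta, gamma-zeta; total weight 1+3+4+5+6 = 19.

19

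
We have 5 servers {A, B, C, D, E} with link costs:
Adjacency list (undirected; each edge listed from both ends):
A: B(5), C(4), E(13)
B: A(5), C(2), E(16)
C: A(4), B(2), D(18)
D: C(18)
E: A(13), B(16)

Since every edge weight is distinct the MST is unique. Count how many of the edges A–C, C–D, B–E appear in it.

2

Sort edges by weight, then run Kruskal:
B–C (2): add. Components now {A} {B,C} {D} {E}
A–C (4): add. Components now {A,B,C} {D} {E}
A–B (5): skip — A and B already connected.
A–E (13): add. Components now {A,B,C,E} {D}
B–E (16): skip — B and E already connected.
C–D (18): add. Components now {A,B,C,D,E}
MST edge set: {B–C, A–C, A–E, C–D}.
Of the listed edges, {A–C, C–D} are in the MST → 2.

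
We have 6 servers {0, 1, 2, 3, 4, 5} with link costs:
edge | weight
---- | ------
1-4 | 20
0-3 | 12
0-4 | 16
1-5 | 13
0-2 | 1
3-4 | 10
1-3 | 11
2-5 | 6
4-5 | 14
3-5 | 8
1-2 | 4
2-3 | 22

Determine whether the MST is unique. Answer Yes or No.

Yes

Kruskal's algorithm — process edges by increasing weight (ties by edge label):
0-2 (1): add — endpoints in different components.
1-2 (4): add — endpoints in different components.
2-5 (6): add — endpoints in different components.
3-5 (8): add — endpoints in different components.
3-4 (10): add — endpoints in different components.
Every non-tree edge has weight strictly greater than the heaviest edge on the tree path between its endpoints, so the MST is unique.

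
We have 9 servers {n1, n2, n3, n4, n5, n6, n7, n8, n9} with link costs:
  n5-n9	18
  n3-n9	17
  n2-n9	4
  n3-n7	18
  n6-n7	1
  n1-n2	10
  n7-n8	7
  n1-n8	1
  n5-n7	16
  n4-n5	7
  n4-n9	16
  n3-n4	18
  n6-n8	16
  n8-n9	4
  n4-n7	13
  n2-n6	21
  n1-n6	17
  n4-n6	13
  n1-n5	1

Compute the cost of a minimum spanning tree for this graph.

42

Prim's algorithm from n2:
Step 1: cheapest edge leaving the tree is n2-n9 (4); add n9.
Step 2: cheapest edge leaving the tree is n8-n9 (4); add n8.
Step 3: cheapest edge leaving the tree is n1-n8 (1); add n1.
Step 4: cheapest edge leaving the tree is n1-n5 (1); add n5.
Step 5: cheapest edge leaving the tree is n4-n5 (7); add n4.
Step 6: cheapest edge leaving the tree is n7-n8 (7); add n7.
Step 7: cheapest edge leaving the tree is n6-n7 (1); add n6.
Step 8: cheapest edge leaving the tree is n3-n9 (17); add n3.
MST edges: n2-n9, n8-n9, n1-n8, n1-n5, n4-n5, n7-n8, n6-n7, n3-n9; total weight 4+4+1+1+7+7+1+17 = 42.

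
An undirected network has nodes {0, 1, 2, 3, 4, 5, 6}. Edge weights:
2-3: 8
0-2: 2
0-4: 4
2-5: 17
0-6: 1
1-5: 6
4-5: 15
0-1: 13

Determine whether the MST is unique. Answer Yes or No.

Kruskal's algorithm — process edges by increasing weight (ties by edge label):
0-6 (1): add. Components now {0,6} {1} {2} {3} {4} {5}
0-2 (2): add. Components now {0,2,6} {1} {3} {4} {5}
0-4 (4): add. Components now {0,2,4,6} {1} {3} {5}
1-5 (6): add. Components now {0,2,4,6} {1,5} {3}
2-3 (8): add. Components now {0,2,3,4,6} {1,5}
0-1 (13): add. Components now {0,1,2,3,4,5,6}
Every non-tree edge has weight strictly greater than the heaviest edge on the tree path between its endpoints, so the MST is unique.

Yes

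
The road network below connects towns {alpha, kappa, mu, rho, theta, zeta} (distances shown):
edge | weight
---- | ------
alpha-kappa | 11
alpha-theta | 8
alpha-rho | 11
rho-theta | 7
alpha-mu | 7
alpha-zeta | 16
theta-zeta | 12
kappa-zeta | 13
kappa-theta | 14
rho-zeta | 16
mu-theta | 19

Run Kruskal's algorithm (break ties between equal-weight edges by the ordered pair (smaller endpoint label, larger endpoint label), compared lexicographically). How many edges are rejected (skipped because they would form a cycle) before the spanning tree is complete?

Kruskal's algorithm — process edges by increasing weight (ties by edge label):
alpha-mu (7): add — endpoints in different components.
rho-theta (7): add — endpoints in different components.
alpha-theta (8): add — endpoints in different components.
alpha-kappa (11): add — endpoints in different components.
alpha-rho (11): skip — alpha and rho already connected.
theta-zeta (12): add — endpoints in different components.
Edges rejected before the tree was complete: 1.

1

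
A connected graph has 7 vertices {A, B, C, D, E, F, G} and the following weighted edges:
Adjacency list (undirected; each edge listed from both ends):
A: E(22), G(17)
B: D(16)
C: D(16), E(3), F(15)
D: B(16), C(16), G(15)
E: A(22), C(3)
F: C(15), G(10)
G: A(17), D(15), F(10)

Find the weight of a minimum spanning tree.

Kruskal's algorithm — process edges by increasing weight (ties by edge label):
C–E (3): add — endpoints in different components.
F–G (10): add — endpoints in different components.
C–F (15): add — endpoints in different components.
D–G (15): add — endpoints in different components.
B–D (16): add — endpoints in different components.
C–D (16): skip — C and D already connected.
A–G (17): add — endpoints in different components.
MST edges: C–E, F–G, C–F, D–G, B–D, A–G; total weight 3+10+15+15+16+17 = 76.

76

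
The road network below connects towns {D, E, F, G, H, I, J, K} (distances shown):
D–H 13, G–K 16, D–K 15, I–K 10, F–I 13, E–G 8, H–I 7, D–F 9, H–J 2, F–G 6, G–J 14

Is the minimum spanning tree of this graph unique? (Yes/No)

No

Kruskal: consider edges lightest-first.
H–J (2): add — endpoints in different components.
F–G (6): add — endpoints in different components.
H–I (7): add — endpoints in different components.
E–G (8): add — endpoints in different components.
D–F (9): add — endpoints in different components.
I–K (10): add — endpoints in different components.
D–H (13): add — endpoints in different components.
Non-tree edge F–I has weight 13, equal to the heaviest edge on its tree cycle — swapping gives another MST of the same weight. Not unique.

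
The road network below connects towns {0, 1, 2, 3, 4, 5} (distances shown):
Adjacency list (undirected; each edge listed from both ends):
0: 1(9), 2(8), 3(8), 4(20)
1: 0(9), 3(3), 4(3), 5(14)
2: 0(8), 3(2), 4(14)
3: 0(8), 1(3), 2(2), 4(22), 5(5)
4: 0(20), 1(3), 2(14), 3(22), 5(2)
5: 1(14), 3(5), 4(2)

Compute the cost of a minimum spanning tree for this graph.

Prim, starting at 2.
Step 1: frontier [2 3 2, 0 2 8, 2 4 14] → take 2 3 (2); add 3.
Step 2: frontier [0 2 8, 2 4 14, 1 3 3, 3 5 5, 0 3 8, 3 4 22] → take 1 3 (3); add 1.
Step 3: frontier [1 4 3, 0 1 9, 1 5 14, 0 2 8, 2 4 14, 3 5 5, 0 3 8, 3 4 22] → take 1 4 (3); add 4.
Step 4: frontier [0 1 9, 1 5 14, 0 2 8, 3 5 5, 0 3 8, 4 5 2, 0 4 20] → take 4 5 (2); add 5.
Step 5: frontier [0 1 9, 0 2 8, 0 3 8, 0 4 20] → take 0 2 (8); add 0.
MST edges: 2 3, 1 3, 1 4, 4 5, 0 2; total weight 2+3+3+2+8 = 18.

18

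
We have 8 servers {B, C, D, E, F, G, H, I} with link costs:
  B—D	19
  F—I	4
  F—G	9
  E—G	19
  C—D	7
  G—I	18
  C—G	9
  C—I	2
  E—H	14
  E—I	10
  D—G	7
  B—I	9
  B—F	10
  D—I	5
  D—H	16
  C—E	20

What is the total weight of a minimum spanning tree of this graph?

51

Grow the tree from D using Prim:
Step 1: cheapest edge leaving the tree is D—I (5); add I.
Step 2: cheapest edge leaving the tree is C—I (2); add C.
Step 3: cheapest edge leaving the tree is F—I (4); add F.
Step 4: cheapest edge leaving the tree is D—G (7); add G.
Step 5: cheapest edge leaving the tree is B—I (9); add B.
Step 6: cheapest edge leaving the tree is E—I (10); add E.
Step 7: cheapest edge leaving the tree is E—H (14); add H.
MST edges: D—I, C—I, F—I, D—G, B—I, E—I, E—H; total weight 5+2+4+7+9+10+14 = 51.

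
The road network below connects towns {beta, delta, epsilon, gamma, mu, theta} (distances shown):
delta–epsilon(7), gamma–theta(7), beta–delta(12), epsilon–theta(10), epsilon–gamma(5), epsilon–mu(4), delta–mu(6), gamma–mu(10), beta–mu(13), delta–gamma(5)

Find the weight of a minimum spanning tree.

33

Prim, starting at gamma.
Step 1: cheapest edge leaving the tree is delta–gamma (5); add delta.
Step 2: cheapest edge leaving the tree is epsilon–gamma (5); add epsilon.
Step 3: cheapest edge leaving the tree is epsilon–mu (4); add mu.
Step 4: cheapest edge leaving the tree is gamma–theta (7); add theta.
Step 5: cheapest edge leaving the tree is beta–delta (12); add beta.
MST edges: delta–gamma, epsilon–gamma, epsilon–mu, gamma–theta, beta–delta; total weight 5+5+4+7+12 = 33.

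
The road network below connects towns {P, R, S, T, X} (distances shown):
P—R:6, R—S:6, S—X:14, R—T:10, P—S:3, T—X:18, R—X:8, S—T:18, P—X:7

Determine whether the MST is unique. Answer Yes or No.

Sort edges by weight, then run Kruskal:
P—S (3): add. Components now {X} {P,S} {T} {R}
P—R (6): add. Components now {X} {P,R,S} {T}
R—S (6): skip — S and R already connected.
P—X (7): add. Components now {P,R,S,X} {T}
R—X (8): skip — X and R already connected.
R—T (10): add. Components now {P,R,S,T,X}
Non-tree edge R—S has weight 6, equal to the heaviest edge on its tree cycle — swapping gives another MST of the same weight. Not unique.

No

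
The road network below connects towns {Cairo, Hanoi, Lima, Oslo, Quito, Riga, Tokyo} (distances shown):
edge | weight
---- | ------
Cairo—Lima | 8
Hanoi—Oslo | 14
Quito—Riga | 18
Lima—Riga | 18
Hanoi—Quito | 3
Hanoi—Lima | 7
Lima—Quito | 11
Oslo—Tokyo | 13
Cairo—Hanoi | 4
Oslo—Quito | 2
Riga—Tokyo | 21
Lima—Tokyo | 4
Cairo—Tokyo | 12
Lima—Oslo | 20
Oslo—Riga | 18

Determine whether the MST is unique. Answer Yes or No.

Sort edges by weight, then run Kruskal:
Oslo—Quito (2): add — endpoints in different components.
Hanoi—Quito (3): add — endpoints in different components.
Cairo—Hanoi (4): add — endpoints in different components.
Lima—Tokyo (4): add — endpoints in different components.
Hanoi—Lima (7): add — endpoints in different components.
Cairo—Lima (8): skip — Cairo and Lima already connected.
Lima—Quito (11): skip — Quito and Lima already connected.
Cairo—Tokyo (12): skip — Cairo and Tokyo already connected.
Oslo—Tokyo (13): skip — Tokyo and Oslo already connected.
Hanoi—Oslo (14): skip — Hanoi and Oslo already connected.
Lima—Riga (18): add — endpoints in different components.
Non-tree edge Quito—Riga has weight 18, equal to the heaviest edge on its tree cycle — swapping gives another MST of the same weight. Not unique.

No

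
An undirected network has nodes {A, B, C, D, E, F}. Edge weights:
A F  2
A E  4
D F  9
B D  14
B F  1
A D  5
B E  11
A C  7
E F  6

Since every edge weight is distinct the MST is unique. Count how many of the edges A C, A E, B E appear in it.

2

Kruskal's algorithm — process edges by increasing weight (ties by edge label):
B F (1): add — endpoints in different components.
A F (2): add — endpoints in different components.
A E (4): add — endpoints in different components.
A D (5): add — endpoints in different components.
E F (6): skip — E and F already connected.
A C (7): add — endpoints in different components.
MST edge set: {B F, A F, A E, A D, A C}.
Of the listed edges, {A C, A E} are in the MST → 2.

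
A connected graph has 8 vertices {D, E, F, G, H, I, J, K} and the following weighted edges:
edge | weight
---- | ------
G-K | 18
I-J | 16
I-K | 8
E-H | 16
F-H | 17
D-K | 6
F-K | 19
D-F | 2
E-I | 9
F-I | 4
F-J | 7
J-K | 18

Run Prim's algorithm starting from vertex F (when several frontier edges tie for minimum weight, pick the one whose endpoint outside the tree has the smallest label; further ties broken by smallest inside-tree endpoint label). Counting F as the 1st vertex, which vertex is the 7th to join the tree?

H

Prim's algorithm from F:
Step 1: cheapest edge leaving the tree is D-F (2); add D.
Step 2: cheapest edge leaving the tree is F-I (4); add I.
Step 3: cheapest edge leaving the tree is D-K (6); add K.
Step 4: cheapest edge leaving the tree is F-J (7); add J.
Step 5: cheapest edge leaving the tree is E-I (9); add E.
Step 6: cheapest edge leaving the tree is E-H (16); add H.
Step 7: cheapest edge leaving the tree is G-K (18); add G.
Vertex order: F, D, I, K, J, E, H, G. The 7th vertex is H.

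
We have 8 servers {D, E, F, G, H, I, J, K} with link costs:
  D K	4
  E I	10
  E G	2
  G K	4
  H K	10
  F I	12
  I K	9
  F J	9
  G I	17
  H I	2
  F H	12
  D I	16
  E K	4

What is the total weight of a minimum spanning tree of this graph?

42

Kruskal: consider edges lightest-first.
E G (2): add — endpoints in different components.
H I (2): add — endpoints in different components.
D K (4): add — endpoints in different components.
E K (4): add — endpoints in different components.
G K (4): skip — G and K already connected.
F J (9): add — endpoints in different components.
I K (9): add — endpoints in different components.
E I (10): skip — E and I already connected.
H K (10): skip — H and K already connected.
F H (12): add — endpoints in different components.
MST edges: E G, H I, D K, E K, F J, I K, F H; total weight 2+2+4+4+9+9+12 = 42.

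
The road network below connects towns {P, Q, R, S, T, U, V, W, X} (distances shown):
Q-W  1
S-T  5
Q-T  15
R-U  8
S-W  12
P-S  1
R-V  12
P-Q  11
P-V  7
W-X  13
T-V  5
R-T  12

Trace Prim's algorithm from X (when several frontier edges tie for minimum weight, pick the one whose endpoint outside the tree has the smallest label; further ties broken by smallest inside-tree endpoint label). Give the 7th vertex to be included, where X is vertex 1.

V

Prim, starting at X.
Step 1: cheapest edge leaving the tree is W-X (13); add W.
Step 2: cheapest edge leaving the tree is Q-W (1); add Q.
Step 3: cheapest edge leaving the tree is P-Q (11); add P.
Step 4: cheapest edge leaving the tree is P-S (1); add S.
Step 5: cheapest edge leaving the tree is S-T (5); add T.
Step 6: cheapest edge leaving the tree is T-V (5); add V.
Step 7: cheapest edge leaving the tree is R-T (12); add R.
Step 8: cheapest edge leaving the tree is R-U (8); add U.
Vertex order: X, W, Q, P, S, T, V, R, U. The 7th vertex is V.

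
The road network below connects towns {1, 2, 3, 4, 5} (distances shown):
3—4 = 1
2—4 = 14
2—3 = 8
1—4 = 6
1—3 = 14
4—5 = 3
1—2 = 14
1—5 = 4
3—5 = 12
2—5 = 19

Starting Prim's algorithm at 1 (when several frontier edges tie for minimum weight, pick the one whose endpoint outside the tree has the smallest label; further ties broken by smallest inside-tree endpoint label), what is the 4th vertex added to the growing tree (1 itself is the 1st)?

Grow the tree from 1 using Prim:
Step 1: frontier [1—5 4, 1—4 6, 1—2 14, 1—3 14] → take 1—5 (4); add 5.
Step 2: frontier [1—4 6, 1—2 14, 1—3 14, 4—5 3, 3—5 12, 2—5 19] → take 4—5 (3); add 4.
Step 3: frontier [1—2 14, 1—3 14, 3—4 1, 2—4 14, 3—5 12, 2—5 19] → take 3—4 (1); add 3.
Step 4: frontier [1—2 14, 2—3 8, 2—4 14, 2—5 19] → take 2—3 (8); add 2.
Vertex order: 1, 5, 4, 3, 2. The 4th vertex is 3.

3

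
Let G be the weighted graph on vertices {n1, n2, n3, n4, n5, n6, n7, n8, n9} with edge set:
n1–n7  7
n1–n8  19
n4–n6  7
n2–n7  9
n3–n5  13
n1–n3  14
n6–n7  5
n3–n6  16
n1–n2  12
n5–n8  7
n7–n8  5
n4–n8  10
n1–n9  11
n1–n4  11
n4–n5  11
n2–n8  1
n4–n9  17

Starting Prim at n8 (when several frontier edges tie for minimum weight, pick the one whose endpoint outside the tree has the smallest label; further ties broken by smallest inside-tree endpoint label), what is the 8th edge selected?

n3-n5

Grow the tree from n8 using Prim:
Step 1: cheapest edge leaving the tree is n2–n8 (1); add n2.
Step 2: cheapest edge leaving the tree is n7–n8 (5); add n7.
Step 3: cheapest edge leaving the tree is n6–n7 (5); add n6.
Step 4: cheapest edge leaving the tree is n1–n7 (7); add n1.
Step 5: cheapest edge leaving the tree is n4–n6 (7); add n4.
Step 6: cheapest edge leaving the tree is n5–n8 (7); add n5.
Step 7: cheapest edge leaving the tree is n1–n9 (11); add n9.
Step 8: cheapest edge leaving the tree is n3–n5 (13); add n3.
The 8th edge added is n3–n5.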